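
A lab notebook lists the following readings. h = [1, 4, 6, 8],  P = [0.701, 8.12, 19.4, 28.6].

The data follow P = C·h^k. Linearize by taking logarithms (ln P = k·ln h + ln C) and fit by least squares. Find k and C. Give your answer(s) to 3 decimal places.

With ln Pᵢ as the transformed response and ln hᵢ as the regressor:
Σln h = 5.2575, Σ(ln h)² = 9.4563, Σln P = 8.0578, Σln h·ln P = 15.1896.
Equations: 9.4563·k + 5.2575·ln C = 15.1896;  5.2575·k + 4·ln C = 8.0578.
Solving (det = 10.1839): k = 1.80627, ln C = -0.35967, so C = exp(-0.35967) = 0.69791.

k = 1.806, C = 0.698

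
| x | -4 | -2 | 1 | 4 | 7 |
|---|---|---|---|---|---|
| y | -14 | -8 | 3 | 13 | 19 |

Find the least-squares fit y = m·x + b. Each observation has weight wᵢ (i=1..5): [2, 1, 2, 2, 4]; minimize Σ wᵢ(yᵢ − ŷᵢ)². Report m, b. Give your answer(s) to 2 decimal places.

m = 3.01, b = -1.12

Forming MᵀWM = [[266, 28]; [28, 11]] and MᵀWy = [770, 72]ᵀ gives MᵀWM·[m, b]ᵀ = MᵀWy.
Eliminating b: 11·(row 1) − 28·(row 2) gives 2142·m = 11·770 − 28·72 = 6454, so m = 461/153.
Then b = (72 − 28·(461/153))/11 = -172/153.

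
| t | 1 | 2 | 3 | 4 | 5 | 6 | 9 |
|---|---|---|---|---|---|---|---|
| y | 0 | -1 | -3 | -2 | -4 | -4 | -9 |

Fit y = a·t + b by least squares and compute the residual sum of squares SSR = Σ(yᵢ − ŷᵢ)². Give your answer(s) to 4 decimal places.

Sums needed: Σt·t = 172, Σt = 30, Σ1 = 7.
Right-hand side: Σt·y = -144, Σy = -23.
AᵀA·[a, b]ᵀ = Aᵀy becomes [[172, 30]; [30, 7]]·[a, b]ᵀ = [-144, -23]ᵀ.
Δ = 172·7 − 30² = 304.
a = ((-144)·7 − 30·(-23))/304 = -159/152; b = (172·(-23) − 30·(-144))/304 = 91/76.
Residuals: -23/152, -2/19, -161/152, 75/76, 5/152, 41/38, -119/152; SSR = 297/76.

SSR = 3.9079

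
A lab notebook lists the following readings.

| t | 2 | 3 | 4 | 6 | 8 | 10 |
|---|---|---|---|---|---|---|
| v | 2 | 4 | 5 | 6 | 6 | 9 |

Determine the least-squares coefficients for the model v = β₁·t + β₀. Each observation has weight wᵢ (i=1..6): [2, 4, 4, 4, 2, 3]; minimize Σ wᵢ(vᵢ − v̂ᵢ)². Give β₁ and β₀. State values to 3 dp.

β₁ = 0.703, β₀ = 1.649

With design matrix A, AᵀWA = [[680, 102]; [102, 19]] and AᵀWv = [646, 103]ᵀ.
Determinant 680·19 − 102² = 2516.
β₁ = (646·19 − 102·103)/2516 = 26/37; β₀ = (680·103 − 102·646)/2516 = 61/37.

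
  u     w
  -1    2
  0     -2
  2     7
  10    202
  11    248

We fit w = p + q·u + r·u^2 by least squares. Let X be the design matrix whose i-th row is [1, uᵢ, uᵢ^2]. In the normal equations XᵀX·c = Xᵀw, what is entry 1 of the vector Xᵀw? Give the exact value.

457

Entry 1 ↔ basis 1, so (Xᵀw)_{1} = Σᵢ wᵢ = (1)·(2) + (1)·(-2) + (1)·(7) + (1)·(202) + (1)·(248) = 457.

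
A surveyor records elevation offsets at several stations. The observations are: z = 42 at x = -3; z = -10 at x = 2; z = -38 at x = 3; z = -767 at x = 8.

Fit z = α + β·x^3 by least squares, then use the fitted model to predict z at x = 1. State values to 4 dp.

ẑ = 0.4836

Entries of AᵀA: Σ1 = 4, Σx^3 = 520, Σx^3·x^3 = 263666.
And Σz = -773, Σx^3·z = -394944.
AᵀA·[α, β]ᵀ = Aᵀz becomes [[4, 520]; [520, 263666]]·[α, β]ᵀ = [-773, -394944]ᵀ.
det = 4·263666 − 520² = 784264.
α = ((-773)·263666 − 520·(-394944))/784264 = 59887/30164; β = (4·(-394944) − 520·(-773))/784264 = -147227/98033.
At x = 1: ẑ = (59887/30164)·(1) + (-147227/98033)·(1) = 189623/392132.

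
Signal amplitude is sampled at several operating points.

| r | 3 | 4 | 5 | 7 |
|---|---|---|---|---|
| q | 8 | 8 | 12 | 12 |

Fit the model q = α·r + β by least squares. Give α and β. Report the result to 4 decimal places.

α = 1.1429, β = 4.5714

Compute the Gram sums: Σr·r = 99, Σr = 19, Σ1 = 4.
And Σr·q = 200, Σq = 40.
AᵀA·[α, β]ᵀ = Aᵀq becomes [[99, 19]; [19, 4]]·[α, β]ᵀ = [200, 40]ᵀ.
Eliminating β: 4·(row 1) − 19·(row 2) gives 35·α = 4·200 − 19·40 = 40, so α = 8/7.
Then β = (40 − 19·(8/7))/4 = 32/7.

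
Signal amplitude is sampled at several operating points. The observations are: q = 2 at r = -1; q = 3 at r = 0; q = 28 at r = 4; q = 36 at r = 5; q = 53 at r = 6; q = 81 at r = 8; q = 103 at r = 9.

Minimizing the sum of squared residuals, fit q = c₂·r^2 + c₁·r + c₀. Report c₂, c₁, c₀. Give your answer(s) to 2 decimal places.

c₂ = 1.00, c₁ = 2.00, c₀ = 3.05

The normal equations are: 12835·c₂ + 1645·c₁ + 223·c₀ = 16785;  1645·c₂ + 223·c₁ + 31·c₀ = 2183;  223·c₂ + 31·c₁ + 7·c₀ = 306.
Row-reducing yields c₂ = 9815/9834, c₁ = 19699/9834, c₀ = 4995/1639.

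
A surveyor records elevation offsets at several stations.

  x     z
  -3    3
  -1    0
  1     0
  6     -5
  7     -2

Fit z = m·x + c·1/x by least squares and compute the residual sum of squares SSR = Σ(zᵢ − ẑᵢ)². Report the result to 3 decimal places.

SSR = 8.523

With design matrix M, MᵀM = [[96, 5]; [5, 3809/1764]] and Mᵀz = [-53, -89/42]ᵀ.
det = 96·(3809/1764) − 5² = 26797/147.
m = ((-53)·(3809/1764) − 5·(-89/42))/(26797/147) = -183187/321564; c = (96·(-89/42) − 5·(-53))/(26797/147) = 9051/26797.
Residuals: 150445/107188, -74575/321564, 74575/321564, -43900/26797, 623665/321564; SSR = 2740675/321564.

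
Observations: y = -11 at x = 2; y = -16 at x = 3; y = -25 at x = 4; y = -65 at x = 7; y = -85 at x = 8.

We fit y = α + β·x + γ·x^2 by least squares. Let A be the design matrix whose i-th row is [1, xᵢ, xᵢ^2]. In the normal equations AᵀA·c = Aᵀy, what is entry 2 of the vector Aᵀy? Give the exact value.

-1305

Entry 2 ↔ basis x, so (Aᵀy)_{2} = Σᵢ (x)·yᵢ = (2)·(-11) + (3)·(-16) + (4)·(-25) + (7)·(-65) + (8)·(-85) = -1305.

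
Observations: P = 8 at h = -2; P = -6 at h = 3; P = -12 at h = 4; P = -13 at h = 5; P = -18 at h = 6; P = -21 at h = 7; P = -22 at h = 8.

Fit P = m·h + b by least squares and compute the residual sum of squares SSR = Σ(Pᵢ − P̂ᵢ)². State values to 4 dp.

SSR = 8.2348

Compute the Gram sums: Σh·h = 203, Σh = 31, Σ1 = 7.
Moment sums: Σh·P = -578, ΣP = -84.
So AᵀA·[m, b]ᵀ = AᵀP: [[203, 31]; [31, 7]]·[m, b]ᵀ = [-578, -84]ᵀ.
det = 203·7 − 31² = 460.
m = ((-578)·7 − 31·(-84))/460 = -721/230; b = (203·(-84) − 31·(-578))/460 = 433/230.
Residuals: -7/46, 35/23, -309/230, 91/115, -247/230, -108/115, 55/46; SSR = 947/115.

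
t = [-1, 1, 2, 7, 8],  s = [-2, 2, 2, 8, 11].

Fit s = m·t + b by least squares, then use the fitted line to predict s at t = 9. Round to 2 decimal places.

ŝ = 11.58

AᵀA·[m, b]ᵀ = Aᵀs reads: 119·m + 17·b = 152;  17·m + 5·b = 21.
Eliminating b: 5·(row 1) − 17·(row 2) gives 306·m = 5·152 − 17·21 = 403, so m = 403/306.
Then b = (21 − 17·(403/306))/5 = -5/18.
At t = 9: ŝ = (403/306)·(9) + (-5/18)·(1) = 1771/153.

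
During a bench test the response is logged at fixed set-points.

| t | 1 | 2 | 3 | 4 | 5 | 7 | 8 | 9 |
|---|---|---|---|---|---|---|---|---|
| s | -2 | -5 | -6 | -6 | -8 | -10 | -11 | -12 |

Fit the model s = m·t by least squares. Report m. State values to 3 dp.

AᵀA·[m]ᵀ = Aᵀs reads: 249·m = -360.
Hence m = -360 / 249 ≈ -1.44578.

m = -1.446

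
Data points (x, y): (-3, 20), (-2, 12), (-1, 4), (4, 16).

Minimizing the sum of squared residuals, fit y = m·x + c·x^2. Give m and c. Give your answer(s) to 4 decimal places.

Forming AᵀA = [[30, 28]; [28, 354]] and Aᵀy = [-24, 488]ᵀ gives AᵀA·[m, c]ᵀ = Aᵀy.
Eliminating c: 354·(row 1) − 28·(row 2) gives 9836·m = 354·(-24) − 28·488 = -22160, so m = -5540/2459.
Then c = (488 − 28·(-5540/2459))/354 = 3828/2459.

m = -2.2529, c = 1.5567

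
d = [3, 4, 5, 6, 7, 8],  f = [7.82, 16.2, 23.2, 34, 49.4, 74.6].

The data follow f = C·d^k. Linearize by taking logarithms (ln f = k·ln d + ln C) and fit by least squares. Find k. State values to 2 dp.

k = 2.21

With ln fᵢ as the transformed response and ln dᵢ as the regressor:
Sums: Σln d = 9.9115, Σ(ln d)² = 17.0401, Σln f = 19.7243, Σln d·ln f = 34.0548.
Normal system: [[17.0401, 9.9115]; [9.9115, 6]]·[k, ln C]ᵀ = [34.0548, 19.7243]ᵀ.
Slope k = (n·Σln d·ln f − Σln d·Σln f)/(n·Σ(ln d)² − (Σln d)²) = (6·34.0548 − 9.9115·19.7243)/4.0036 = 2.20614; ln C = (Σln f − k·Σln d)/n = -0.35697.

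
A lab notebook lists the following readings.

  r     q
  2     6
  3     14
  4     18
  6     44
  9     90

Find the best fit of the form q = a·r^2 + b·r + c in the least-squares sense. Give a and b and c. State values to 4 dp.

a = 0.9604, b = 1.4545, c = -0.6247

Sums needed: Σr^2·r^2 = 8210, Σr^2·r = 1044, Σr^2 = 146, Σr·r = 146, Σr = 24, Σ1 = 5.
And Σr^2·q = 9312, Σr·q = 1200, Σq = 172.
So AᵀA·[a, b, c]ᵀ = Aᵀq: [[8210, 1044, 146]; [1044, 146, 24]; [146, 24, 5]]·[a, b, c]ᵀ = [9312, 1200, 172]ᵀ.
Row-reducing yields a = 412/429, b = 16/11, c = -268/429.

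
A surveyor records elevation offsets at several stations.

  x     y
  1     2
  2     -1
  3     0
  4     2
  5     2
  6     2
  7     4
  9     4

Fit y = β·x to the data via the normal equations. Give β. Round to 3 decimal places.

The normal system MᵀM·[β]ᵀ = Mᵀy is [[221]]·[β]ᵀ = [94]ᵀ.
β = 94/221 = 0.425339.

β = 0.425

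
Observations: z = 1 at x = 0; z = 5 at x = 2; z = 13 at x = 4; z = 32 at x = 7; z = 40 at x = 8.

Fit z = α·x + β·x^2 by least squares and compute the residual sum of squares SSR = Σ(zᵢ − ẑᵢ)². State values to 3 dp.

SSR = 1.040

From the data, Σx·x = 133, Σx·x^2 = 927, Σx^2·x^2 = 6769.
Moment sums: Σx·z = 606, Σx^2·z = 4356.
Eliminating β: 6769·(row 1) − 927·(row 2) gives 40948·α = 6769·606 − 927·4356 = 64002, so α = 32001/20474.
Then β = (4356 − 927·(32001/20474))/6769 = 8793/20474.
Residuals: 1, 1598/10237, -1265/10237, 152/10237, 100/10237; SSR = 10646/10237.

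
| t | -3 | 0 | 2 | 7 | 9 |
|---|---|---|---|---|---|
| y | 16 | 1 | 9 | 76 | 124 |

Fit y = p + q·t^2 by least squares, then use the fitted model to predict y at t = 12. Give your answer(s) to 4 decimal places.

ŷ = 219.0106

Normal-equation sums: Σ1 = 5, Σt^2 = 143, Σt^2·t^2 = 9059.
For Xᵀy: Σy = 226, Σt^2·y = 13948.
XᵀX·[p, q]ᵀ = Xᵀy becomes [[5, 143]; [143, 9059]]·[p, q]ᵀ = [226, 13948]ᵀ.
Determinant 5·9059 − 143² = 24846.
p = (226·9059 − 143·13948)/24846 = 8795/4141; q = (5·13948 − 143·226)/24846 = 6237/4141.
At t = 12: ŷ = (8795/4141)·(1) + (6237/4141)·(144) = 906923/4141.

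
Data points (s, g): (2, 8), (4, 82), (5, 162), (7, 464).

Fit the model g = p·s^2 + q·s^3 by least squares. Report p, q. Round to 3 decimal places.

p = -0.843, q = 1.473

The normal system MᵀM·[p, q]ᵀ = Mᵀg is [[3298, 20988]; [20988, 137434]]·[p, q]ᵀ = [28130, 184714]ᵀ.
Eliminating q: 137434·(row 1) − 20988·(row 2) gives 12761188·p = 137434·28130 − 20988·184714 = -10759012, so p = -244523/290027.
Then q = (184714 − 20988·(-244523/290027))/137434 = 4698583/3190297.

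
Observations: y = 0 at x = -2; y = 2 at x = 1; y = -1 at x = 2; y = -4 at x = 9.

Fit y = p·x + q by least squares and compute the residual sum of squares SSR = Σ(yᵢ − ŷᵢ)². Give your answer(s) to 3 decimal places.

From the data, Σx·x = 90, Σx = 10, Σ1 = 4.
Moment sums: Σx·y = -36, Σy = -3.
det = 90·4 − 10² = 260.
p = ((-36)·4 − 10·(-3))/260 = -57/130; q = (90·(-3) − 10·(-36))/260 = 9/26.
Residuals: -159/130, 136/65, -61/130, -2/5; SSR = 813/130.

SSR = 6.254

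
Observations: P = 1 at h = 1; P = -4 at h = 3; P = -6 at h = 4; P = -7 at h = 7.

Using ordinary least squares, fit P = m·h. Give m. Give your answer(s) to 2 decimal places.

m = -1.12

Forming XᵀX = [[75]] and XᵀP = [-84]ᵀ gives XᵀX·[m]ᵀ = XᵀP.
Hence m = -84 / 75 ≈ -1.12.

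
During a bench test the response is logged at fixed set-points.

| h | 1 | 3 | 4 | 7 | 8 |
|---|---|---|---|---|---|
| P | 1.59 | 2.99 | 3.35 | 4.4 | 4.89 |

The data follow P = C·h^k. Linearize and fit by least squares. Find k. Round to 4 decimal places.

k = 0.5296

Let Y = ln P. Fitting Y = k·ln h + ln C by least squares:
Sums: Σln h = 6.5103, Σ(ln h)² = 11.2394, Σln P = 5.8368, Σln h·ln P = 9.0628.
Normal system: [[11.2394, 6.5103]; [6.5103, 5]]·[k, ln C]ᵀ = [9.0628, 5.8368]ᵀ.
Δ = 11.2394·5 − (6.5103)² = 13.8136; k = (9.0628·5 − 6.5103·5.8368)/13.8136 = 0.52956, ln C = (11.2394·5.8368 − 6.5103·9.0628)/13.8136 = 0.47783.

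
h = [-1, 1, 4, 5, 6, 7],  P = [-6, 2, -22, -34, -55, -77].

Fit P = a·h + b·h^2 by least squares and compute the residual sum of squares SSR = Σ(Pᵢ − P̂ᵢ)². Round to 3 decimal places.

From the data, Σh·h = 128, Σh·h^2 = 748, Σh^2·h^2 = 4580.
Right-hand side: Σh·P = -1119, Σh^2·P = -6959.
So XᵀX·[a, b]ᵀ = XᵀP: [[128, 748]; [748, 4580]]·[a, b]ᵀ = [-1119, -6959]ᵀ.
Δ = 128·4580 − 748² = 26736.
a = ((-1119)·4580 − 748·(-6959))/26736 = 10039/3342; b = (128·(-6959) − 748·(-1119))/26736 = -13435/6684.
Residuals: -2197/2228, 6725/6684, -3100/1671, 2743/2228, -369/557, 3101/6684; SSR = 50773/6684.

SSR = 7.596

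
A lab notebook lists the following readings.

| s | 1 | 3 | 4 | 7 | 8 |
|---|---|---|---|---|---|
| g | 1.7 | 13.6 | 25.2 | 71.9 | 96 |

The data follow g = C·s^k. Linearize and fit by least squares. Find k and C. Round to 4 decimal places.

Let Y = ln g. Fitting Y = k·ln s + ln C by least squares:
AᵀA = [[11.2394, 6.5103]; [6.5103, 5]], rhs = [25.1514, 15.2072]ᵀ  (here Σln s = 6.5103, Σ(ln s)² = 11.2394, Σln g = 15.2072, Σln s·ln g = 25.1514).
Δ = 11.2394·5 − (6.5103)² = 13.8136; k = (25.1514·5 − 6.5103·15.2072)/13.8136 = 1.93683, ln C = (11.2394·15.2072 − 6.5103·25.1514)/13.8136 = 0.51959, so C = exp(0.51959) = 1.68133.

k = 1.9368, C = 1.6813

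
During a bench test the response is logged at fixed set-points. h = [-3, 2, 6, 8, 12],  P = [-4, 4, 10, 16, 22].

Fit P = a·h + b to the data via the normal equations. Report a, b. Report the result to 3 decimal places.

a = 1.758, b = 0.812

Entries of MᵀM: Σh·h = 257, Σh = 25, Σ1 = 5.
And Σh·P = 472, ΣP = 48.
MᵀM·[a, b]ᵀ = MᵀP becomes [[257, 25]; [25, 5]]·[a, b]ᵀ = [472, 48]ᵀ.
Eliminating b: 5·(row 1) − 25·(row 2) gives 660·a = 5·472 − 25·48 = 1160, so a = 58/33.
Then b = (48 − 25·(58/33))/5 = 134/165.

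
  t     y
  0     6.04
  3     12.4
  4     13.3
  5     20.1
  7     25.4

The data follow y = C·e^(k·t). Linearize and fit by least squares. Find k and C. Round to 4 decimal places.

k = 0.2098, C = 6.2388

With ln yᵢ as the transformed response and tᵢ as the regressor:
Σt = 19.0000, Σ(t)² = 99.0000, Σln y = 13.1393, Σt·ln y = 55.5510.
Equations: 99.0000·k + 19.0000·ln C = 55.5510;  19.0000·k + 5·ln C = 13.1393.
Δ = 99.0000·5 − (19.0000)² = 134.0000; k = (55.5510·5 − 19.0000·13.1393)/134.0000 = 0.20976, ln C = (99.0000·13.1393 − 19.0000·55.5510)/134.0000 = 1.83079, so C = exp(1.83079) = 6.23878.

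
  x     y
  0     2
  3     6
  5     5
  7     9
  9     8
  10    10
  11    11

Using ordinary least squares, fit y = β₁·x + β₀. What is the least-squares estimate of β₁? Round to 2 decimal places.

Compute the Gram sums: Σx·x = 385, Σx = 45, Σ1 = 7.
For Mᵀy: Σx·y = 399, Σy = 51.
MᵀM·[β₁, β₀]ᵀ = Mᵀy becomes [[385, 45]; [45, 7]]·[β₁, β₀]ᵀ = [399, 51]ᵀ.
Determinant 385·7 − 45² = 670.
β₁ = (399·7 − 45·51)/670 = 249/335; β₀ = (385·51 − 45·399)/670 = 168/67.

β₁ = 0.74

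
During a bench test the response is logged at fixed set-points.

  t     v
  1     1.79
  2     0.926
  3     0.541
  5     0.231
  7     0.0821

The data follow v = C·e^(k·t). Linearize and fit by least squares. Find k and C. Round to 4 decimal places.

Linearized form: ln v = k·t + ln C. From the 5 transformed points,
Sums: Σt = 18.0000, Σ(t)² = 88.0000, Σln v = -4.0742, Σt·ln v = -26.2400.
Normal system: [[88.0000, 18.0000]; [18.0000, 5]]·[k, ln C]ᵀ = [-26.2400, -4.0742]ᵀ.
Slope k = (n·Σt·ln v − Σt·Σln v)/(n·Σ(t)² − (Σt)²) = (5·-26.2400 − 18.0000·-4.0742)/116.0000 = -0.49884; ln C = (Σln v − k·Σt)/n = 0.98098, so C = exp(0.98098) = 2.66707.

k = -0.4988, C = 2.6671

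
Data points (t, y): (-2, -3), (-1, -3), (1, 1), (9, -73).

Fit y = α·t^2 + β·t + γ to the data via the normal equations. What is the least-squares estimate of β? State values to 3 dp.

β = 0.503

Setting ∂/∂α … = 0 gives: 6579·α + 721·β + 87·γ = -5927;  721·α + 87·β + 7·γ = -647;  87·α + 7·β + 4·γ = -78.
(Σt^2·t^2 = 6579, Σt^2·t = 721, Σt^2 = 87, Σt·t = 87, Σt = 7, Σ1 = 4, Σt^2·y = -5927, Σt·y = -647, Σy = -78.)
Solving the 3×3 system (Gaussian elimination) gives α = -1991/2066, β = 13511/26858, γ = 7790/13429.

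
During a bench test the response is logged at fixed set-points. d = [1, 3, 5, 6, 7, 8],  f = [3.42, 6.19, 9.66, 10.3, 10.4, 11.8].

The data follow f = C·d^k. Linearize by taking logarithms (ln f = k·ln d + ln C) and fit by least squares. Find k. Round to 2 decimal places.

k = 0.60

With ln fᵢ as the transformed response and ln dᵢ as the regressor:
Σln d = 8.5252, Σ(ln d)² = 15.1183, Σln f = 12.4626, Σln d·ln f = 19.5207.
Equations: 15.1183·k + 8.5252·ln C = 19.5207;  8.5252·k + 6·ln C = 12.4626.
Slope k = (n·Σln d·ln f − Σln d·Σln f)/(n·Σ(ln d)² − (Σln d)²) = (6·19.5207 − 8.5252·12.4626)/18.0313 = 0.60332; ln C = (Σln f − k·Σln d)/n = 1.21987.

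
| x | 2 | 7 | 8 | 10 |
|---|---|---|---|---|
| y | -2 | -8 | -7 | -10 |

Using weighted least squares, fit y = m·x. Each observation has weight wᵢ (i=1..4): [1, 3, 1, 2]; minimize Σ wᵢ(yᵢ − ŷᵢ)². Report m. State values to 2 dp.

m = -1.03

Sums needed: Σwᵢ·x·x = 415.
Right-hand side: Σwᵢ·x·y = -428.
AᵀWA·[m]ᵀ = AᵀWy becomes [[415]]·[m]ᵀ = [-428]ᵀ.
Hence m = -428 / 415 ≈ -1.03133.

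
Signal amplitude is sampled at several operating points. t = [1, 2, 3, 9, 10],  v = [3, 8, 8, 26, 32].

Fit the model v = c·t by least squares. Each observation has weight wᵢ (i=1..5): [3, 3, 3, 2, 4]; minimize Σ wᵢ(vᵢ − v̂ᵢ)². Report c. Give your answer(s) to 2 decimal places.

Setting ∂/∂c … = 0 gives: 604·c = 1877.
(Σwᵢ·t·t = 604, Σwᵢ·t·v = 1877.)
c = 1877/604 = 3.10762.

c = 3.11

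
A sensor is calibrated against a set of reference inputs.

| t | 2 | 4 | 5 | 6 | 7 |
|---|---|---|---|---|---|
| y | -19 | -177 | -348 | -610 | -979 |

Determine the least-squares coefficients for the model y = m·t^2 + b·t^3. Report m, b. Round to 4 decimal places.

Compute the Gram sums: Σt^2·t^2 = 4594, Σt^2·t^3 = 28764, Σt^3·t^3 = 184090.
And Σt^2·y = -81539, Σt^3·y = -522537.
Normal equations: [[4594, 28764]; [28764, 184090]]·[m, b]ᵀ = [-81539, -522537]ᵀ.
det = 4594·184090 − 28764² = 18341764.
m = ((-81539)·184090 − 28764·(-522537))/18341764 = 9869879/9170882; b = (4594·(-522537) − 28764·(-81539))/18341764 = -27573591/9170882.

m = 1.0762, b = -3.0066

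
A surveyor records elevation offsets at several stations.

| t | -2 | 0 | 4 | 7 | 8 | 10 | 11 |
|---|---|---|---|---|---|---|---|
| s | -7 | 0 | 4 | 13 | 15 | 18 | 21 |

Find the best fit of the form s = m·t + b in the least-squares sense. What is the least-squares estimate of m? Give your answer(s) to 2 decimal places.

Forming XᵀX = [[354, 38]; [38, 7]] and Xᵀs = [652, 64]ᵀ gives XᵀX·[m, b]ᵀ = Xᵀs.
det = 354·7 − 38² = 1034.
m = (652·7 − 38·64)/1034 = 1066/517; b = (354·64 − 38·652)/1034 = -1060/517.

m = 2.06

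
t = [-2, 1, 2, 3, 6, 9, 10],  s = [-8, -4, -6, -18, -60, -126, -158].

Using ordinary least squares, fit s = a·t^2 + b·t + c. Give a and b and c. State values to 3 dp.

a = -1.524, b = -0.265, c = -2.020

Normal-equation sums: Σt^2·t^2 = 17971, Σt^2·t = 1973, Σt^2 = 235, Σt·t = 235, Σt = 29, Σ1 = 7.
For Xᵀs: Σt^2·s = -28388, Σt·s = -3128, Σs = -380.
Normal equations: [[17971, 1973, 235]; [1973, 235, 29]; [235, 29, 7]]·[a, b, c]ᵀ = [-28388, -3128, -380]ᵀ.
Row-reducing yields a = -35363/23202, b = -6151/23202, c = -23434/11601.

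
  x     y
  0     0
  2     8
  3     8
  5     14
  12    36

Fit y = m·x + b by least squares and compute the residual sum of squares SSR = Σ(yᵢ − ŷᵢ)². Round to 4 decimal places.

Sums needed: Σx·x = 182, Σx = 22, Σ1 = 5.
And Σx·y = 542, Σy = 66.
Eliminating b: 5·(row 1) − 22·(row 2) gives 426·m = 5·542 − 22·66 = 1258, so m = 629/213.
Then b = (66 − 22·(629/213))/5 = 44/213.
Residuals: -44/213, 134/71, -227/213, -69/71, 76/213; SSR = 1238/213.

SSR = 5.8122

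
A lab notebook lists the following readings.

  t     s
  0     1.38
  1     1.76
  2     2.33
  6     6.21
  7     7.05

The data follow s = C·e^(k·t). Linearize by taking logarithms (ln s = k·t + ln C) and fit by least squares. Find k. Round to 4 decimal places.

k = 0.2383

With ln sᵢ as the transformed response and tᵢ as the regressor:
AᵀA = [[90.0000, 16.0000]; [16.0000, 5]], rhs = [26.8852, 5.5125]ᵀ  (here Σt = 16.0000, Σ(t)² = 90.0000, Σln s = 5.5125, Σt·ln s = 26.8852).
Solving (det = 194.0000): k = 0.23828, ln C = 0.33999.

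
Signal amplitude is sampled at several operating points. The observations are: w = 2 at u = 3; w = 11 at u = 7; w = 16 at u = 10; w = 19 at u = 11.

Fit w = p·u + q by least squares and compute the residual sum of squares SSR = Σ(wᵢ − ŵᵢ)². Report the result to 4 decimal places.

Setting ∂/∂p … = 0 gives: 279·p + 31·q = 452;  31·p + 4·q = 48.
Eliminating q: 4·(row 1) − 31·(row 2) gives 155·p = 4·452 − 31·48 = 320, so p = 64/31.
Then q = (48 − 31·(64/31))/4 = -4.
Residuals: -6/31, 17/31, -20/31, 9/31; SSR = 26/31.

SSR = 0.8387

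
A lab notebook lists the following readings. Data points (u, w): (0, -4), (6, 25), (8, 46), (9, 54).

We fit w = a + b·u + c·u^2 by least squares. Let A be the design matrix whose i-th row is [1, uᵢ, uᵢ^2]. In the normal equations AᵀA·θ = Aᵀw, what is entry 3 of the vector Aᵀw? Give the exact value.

8218

Entry 3 ↔ basis u^2, so (Aᵀw)_{3} = Σᵢ (u^2)·wᵢ = (0)·(-4) + (36)·(25) + (64)·(46) + (81)·(54) = 8218.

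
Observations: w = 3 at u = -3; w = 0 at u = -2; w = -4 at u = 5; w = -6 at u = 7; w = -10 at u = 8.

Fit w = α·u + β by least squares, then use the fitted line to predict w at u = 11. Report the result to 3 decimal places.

The normal system XᵀX·[α, β]ᵀ = Xᵀw is [[151, 15]; [15, 5]]·[α, β]ᵀ = [-151, -17]ᵀ.
det = 151·5 − 15² = 530.
α = ((-151)·5 − 15·(-17))/530 = -50/53; β = (151·(-17) − 15·(-151))/530 = -151/265.
At u = 11: ŵ = (-50/53)·(11) + (-151/265)·(1) = -2901/265.

ŵ = -10.947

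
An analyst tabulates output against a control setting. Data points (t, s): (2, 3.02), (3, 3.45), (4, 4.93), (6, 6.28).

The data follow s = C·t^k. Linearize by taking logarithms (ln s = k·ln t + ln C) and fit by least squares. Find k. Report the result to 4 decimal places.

Let Y = ln s. Fitting Y = k·ln t + ln C by least squares:
AᵀA = [[6.8196, 4.9698]; [4.9698, 4]], rhs = [7.6303, 5.7763]ᵀ  (here Σln t = 4.9698, Σ(ln t)² = 6.8196, Σln s = 5.7763, Σln t·ln s = 7.6303).
Δ = 6.8196·4 − (4.9698)² = 2.5794; k = (7.6303·4 − 4.9698·5.7763)/2.5794 = 0.70326, ln C = (6.8196·5.7763 − 4.9698·7.6303)/2.5794 = 0.57032.

k = 0.7033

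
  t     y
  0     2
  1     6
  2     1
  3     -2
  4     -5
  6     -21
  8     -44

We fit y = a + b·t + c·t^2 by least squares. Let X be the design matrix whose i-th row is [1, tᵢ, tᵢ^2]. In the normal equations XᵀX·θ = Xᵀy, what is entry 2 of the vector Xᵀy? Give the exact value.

-496

Entry 2 ↔ basis t, so (Xᵀy)_{2} = Σᵢ (t)·yᵢ = (0)·(2) + (1)·(6) + (2)·(1) + (3)·(-2) + (4)·(-5) + (6)·(-21) + (8)·(-44) = -496.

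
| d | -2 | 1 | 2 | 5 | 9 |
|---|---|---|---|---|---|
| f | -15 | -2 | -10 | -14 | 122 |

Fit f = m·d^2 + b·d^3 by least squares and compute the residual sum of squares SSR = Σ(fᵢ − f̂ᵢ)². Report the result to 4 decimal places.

SSR = 5.6217

The normal equations are: 7219·m + 62175·b = 9430;  62175·m + 547195·b = 87226.
(Σd^2·d^2 = 7219, Σd^2·d^3 = 62175, Σd^3·d^3 = 547195, Σd^2·f = 9430, Σd^3·f = 87226.)
Determinant 7219·547195 − 62175² = 84470080.
m = (9430·547195 − 62175·87226)/84470080 = -13161385/4223504; b = (7219·87226 − 62175·9430)/84470080 = 10843561/21117520.
Residuals: 8303347/5279380, 3182081/5279380, -8673997/5279380, -73966/263969, 435599/5279380; SSR = 29679161/5279380.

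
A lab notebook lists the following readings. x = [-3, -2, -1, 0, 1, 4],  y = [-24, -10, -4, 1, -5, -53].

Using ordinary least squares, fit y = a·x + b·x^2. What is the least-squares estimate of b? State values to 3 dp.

MᵀM·[a, b]ᵀ = Mᵀy reads: 31·a + 29·b = -121;  29·a + 355·b = -1113.
Determinant 31·355 − 29² = 10164.
a = ((-121)·355 − 29·(-1113))/10164 = -5339/5082; b = (31·(-1113) − 29·(-121))/10164 = -15497/5082.

b = -3.049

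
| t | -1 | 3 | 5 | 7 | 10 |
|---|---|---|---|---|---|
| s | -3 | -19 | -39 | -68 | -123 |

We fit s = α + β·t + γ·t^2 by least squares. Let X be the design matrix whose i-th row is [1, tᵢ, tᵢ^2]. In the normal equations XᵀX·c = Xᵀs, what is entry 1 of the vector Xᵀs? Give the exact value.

Entry 1 ↔ basis 1, so (Xᵀs)_{1} = Σᵢ sᵢ = (1)·(-3) + (1)·(-19) + (1)·(-39) + (1)·(-68) + (1)·(-123) = -252.

-252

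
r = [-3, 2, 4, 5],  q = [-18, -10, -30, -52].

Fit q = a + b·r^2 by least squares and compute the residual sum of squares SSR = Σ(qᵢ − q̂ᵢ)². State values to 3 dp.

Setting ∂/∂a … = 0 gives: 4·a + 54·b = -110;  54·a + 978·b = -1982.
Δ = 4·978 − 54² = 996.
a = ((-110)·978 − 54·(-1982))/996 = -46/83; b = (4·(-1982) − 54·(-110))/996 = -497/249.
Residuals: 43/83, -364/249, 620/249, -385/249; SSR = 2738/249.

SSR = 10.996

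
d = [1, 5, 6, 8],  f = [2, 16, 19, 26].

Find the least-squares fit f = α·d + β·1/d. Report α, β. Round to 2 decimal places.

α = 3.25, β = -1.26

AᵀA·[α, β]ᵀ = Aᵀf reads: 126·α + 4·β = 404;  4·α + (15601/14400)·β = 697/60.
Eliminating β: (15601/14400)·(row 1) − 4·(row 2) gives (96407/800)·α = (15601/14400)·404 − 4·(697/60) = 1408421/3600, so α = 2816842/867663.
Then β = ((697/60) − 4·(2816842/867663))/(15601/14400) = -121840/96407.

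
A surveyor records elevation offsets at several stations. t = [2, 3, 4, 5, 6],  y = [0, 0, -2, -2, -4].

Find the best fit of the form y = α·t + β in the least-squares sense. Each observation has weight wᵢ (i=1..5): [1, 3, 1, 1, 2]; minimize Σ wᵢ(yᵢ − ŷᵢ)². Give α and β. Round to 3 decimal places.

Setting ∂/∂α … = 0 gives: 144·α + 32·β = -66;  32·α + 8·β = -12.
(Σwᵢ·t·t = 144, Σwᵢ·t = 32, Σwᵢ·1 = 8, Σwᵢ·t·y = -66, Σwᵢ·y = -12.)
Δ = 144·8 − 32² = 128.
α = ((-66)·8 − 32·(-12))/128 = -9/8; β = (144·(-12) − 32·(-66))/128 = 3.

α = -1.125, β = 3.000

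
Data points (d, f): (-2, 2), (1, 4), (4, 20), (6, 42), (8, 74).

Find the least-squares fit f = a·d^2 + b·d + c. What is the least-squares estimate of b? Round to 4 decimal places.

MᵀM·[a, b, c]ᵀ = Mᵀf reads: 5665·a + 785·b + 121·c = 6580;  785·a + 121·b + 17·c = 924;  121·a + 17·b + 5·c = 142.
Inverting the 3×3 Gram matrix, [a, b, c]ᵀ = [5288/5217, 10321/10434, 1765/3478]ᵀ.

b = 0.9892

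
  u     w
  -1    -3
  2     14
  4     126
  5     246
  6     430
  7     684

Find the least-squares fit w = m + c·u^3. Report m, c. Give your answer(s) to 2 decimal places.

Compute the Gram sums: Σ1 = 6, Σu^3 = 755, Σu^3·u^3 = 184091.
Moment sums: Σw = 1497, Σu^3·w = 366421.
So XᵀX·[m, c]ᵀ = Xᵀw: [[6, 755]; [755, 184091]]·[m, c]ᵀ = [1497, 366421]ᵀ.
Determinant 6·184091 − 755² = 534521.
m = (1497·184091 − 755·366421)/534521 = -1063628/534521; c = (6·366421 − 755·1497)/534521 = 1068291/534521.

m = -1.99, c = 2.00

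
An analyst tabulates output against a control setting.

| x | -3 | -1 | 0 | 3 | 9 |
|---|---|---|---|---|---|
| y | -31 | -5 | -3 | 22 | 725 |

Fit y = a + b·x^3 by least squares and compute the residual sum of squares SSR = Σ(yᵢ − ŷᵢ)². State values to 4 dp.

SSR = 1.9983

From the data, Σ1 = 5, Σx^3 = 728, Σx^3·x^3 = 532900.
And Σy = 708, Σx^3·y = 529961.
So MᵀM·[a, b]ᵀ = Mᵀy: [[5, 728]; [728, 532900]]·[a, b]ᵀ = [708, 529961]ᵀ.
Eliminating b: 532900·(row 1) − 728·(row 2) gives 2134516·a = 532900·708 − 728·529961 = -8518408, so a = -2129602/533629.
Then b = (529961 − 728·(-2129602/533629))/532900 = 2134381/2134516.
Residuals: -23301/2134516, -19791/2134516, 528715/533629, -2150527/2134516, 78759/2134516; SSR = 4265387/2134516.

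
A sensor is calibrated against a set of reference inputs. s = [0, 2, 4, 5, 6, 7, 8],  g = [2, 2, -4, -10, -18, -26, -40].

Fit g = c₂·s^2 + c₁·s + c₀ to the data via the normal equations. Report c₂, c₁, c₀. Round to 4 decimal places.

Sums needed: Σs^2·s^2 = 8690, Σs^2·s = 1268, Σs^2 = 194, Σs·s = 194, Σs = 32, Σ1 = 7.
For Mᵀg: Σs^2·g = -4788, Σs·g = -672, Σg = -94.
MᵀM·[c₂, c₁, c₀]ᵀ = Mᵀg becomes [[8690, 1268, 194]; [1268, 194, 32]; [194, 32, 7]]·[c₂, c₁, c₀]ᵀ = [-4788, -672, -94]ᵀ.
Row-reducing yields c₂ = -984/1069, c₁ = 2432/1069, c₀ = 1798/1069.

c₂ = -0.9205, c₁ = 2.2750, c₀ = 1.6819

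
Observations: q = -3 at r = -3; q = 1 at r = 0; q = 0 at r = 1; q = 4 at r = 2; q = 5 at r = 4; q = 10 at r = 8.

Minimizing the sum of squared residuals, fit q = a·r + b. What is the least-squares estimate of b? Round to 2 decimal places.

b = 0.46

Sums needed: Σr·r = 94, Σr = 12, Σ1 = 6.
Moment sums: Σr·q = 117, Σq = 17.
Normal equations: [[94, 12]; [12, 6]]·[a, b]ᵀ = [117, 17]ᵀ.
Eliminating b: 6·(row 1) − 12·(row 2) gives 420·a = 6·117 − 12·17 = 498, so a = 83/70.
Then b = (17 − 12·(83/70))/6 = 97/210.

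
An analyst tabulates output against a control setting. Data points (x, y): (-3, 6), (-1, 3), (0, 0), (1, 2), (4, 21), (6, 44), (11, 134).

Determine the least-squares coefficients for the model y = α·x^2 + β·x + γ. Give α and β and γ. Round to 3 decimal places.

α = 1.003, β = 1.084, γ = 0.859

The normal equations are: 16276·α + 1584·β + 184·γ = 18193;  1584·α + 184·β + 18·γ = 1803;  184·α + 18·β + 7·γ = 210.
(Σx^2·x^2 = 16276, Σx^2·x = 1584, Σx^2 = 184, Σx·x = 184, Σx = 18, Σ1 = 7, Σx^2·y = 18193, Σx·y = 1803, Σy = 210.)
Inverting the 3×3 Gram matrix, [α, β, γ]ᵀ = [598921/597396, 215895/199132, 256669/298698]ᵀ.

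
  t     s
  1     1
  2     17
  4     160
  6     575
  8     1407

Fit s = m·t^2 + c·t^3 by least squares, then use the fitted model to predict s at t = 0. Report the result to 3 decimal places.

ŝ = 0.000

Forming XᵀX = [[5665, 41601]; [41601, 312961]] and Xᵀs = [113377, 854961]ᵀ gives XᵀX·[m, c]ᵀ = Xᵀs.
Determinant 5665·312961 − 41601² = 42280864.
m = (113377·312961 − 41601·854961)/42280864 = -5290829/2642554; c = (5665·854961 − 41601·113377)/42280864 = 7922343/2642554.
At t = 0: ŝ = (-5290829/2642554)·(0) + (7922343/2642554)·(0) = 0.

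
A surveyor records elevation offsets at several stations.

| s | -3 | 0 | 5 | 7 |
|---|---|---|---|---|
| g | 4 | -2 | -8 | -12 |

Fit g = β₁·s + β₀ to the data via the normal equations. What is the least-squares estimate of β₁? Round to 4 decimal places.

From the data, Σs·s = 83, Σs = 9, Σ1 = 4.
Moment sums: Σs·g = -136, Σg = -18.
AᵀA·[β₁, β₀]ᵀ = Aᵀg becomes [[83, 9]; [9, 4]]·[β₁, β₀]ᵀ = [-136, -18]ᵀ.
Eliminating β₀: 4·(row 1) − 9·(row 2) gives 251·β₁ = 4·(-136) − 9·(-18) = -382, so β₁ = -382/251.
Then β₀ = ((-18) − 9·(-382/251))/4 = -270/251.

β₁ = -1.5219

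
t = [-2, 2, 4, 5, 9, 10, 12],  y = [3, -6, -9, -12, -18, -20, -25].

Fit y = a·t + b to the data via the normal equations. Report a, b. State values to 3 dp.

Normal-equation sums: Σt·t = 374, Σt = 40, Σ1 = 7.
Moment sums: Σt·y = -776, Σy = -87.
Normal equations: [[374, 40]; [40, 7]]·[a, b]ᵀ = [-776, -87]ᵀ.
det = 374·7 − 40² = 1018.
a = ((-776)·7 − 40·(-87))/1018 = -976/509; b = (374·(-87) − 40·(-776))/1018 = -749/509.

a = -1.917, b = -1.472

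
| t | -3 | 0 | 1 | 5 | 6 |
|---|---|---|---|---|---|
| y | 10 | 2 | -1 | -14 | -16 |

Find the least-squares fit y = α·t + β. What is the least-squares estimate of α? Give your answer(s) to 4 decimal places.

Normal-equation sums: Σt·t = 71, Σt = 9, Σ1 = 5.
And Σt·y = -197, Σy = -19.
So XᵀX·[α, β]ᵀ = Xᵀy: [[71, 9]; [9, 5]]·[α, β]ᵀ = [-197, -19]ᵀ.
Determinant 71·5 − 9² = 274.
α = ((-197)·5 − 9·(-19))/274 = -407/137; β = (71·(-19) − 9·(-197))/274 = 212/137.

α = -2.9708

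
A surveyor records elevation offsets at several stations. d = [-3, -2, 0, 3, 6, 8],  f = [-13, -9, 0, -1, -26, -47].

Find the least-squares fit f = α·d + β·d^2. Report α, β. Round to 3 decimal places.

α = 1.824, β = -0.973

From the data, Σd·d = 122, Σd·d^2 = 720, Σd^2·d^2 = 5570.
Right-hand side: Σd·f = -478, Σd^2·f = -4106.
Normal equations: [[122, 720]; [720, 5570]]·[α, β]ᵀ = [-478, -4106]ᵀ.
det = 122·5570 − 720² = 161140.
α = ((-478)·5570 − 720·(-4106))/161140 = 2099/1151; β = (122·(-4106) − 720·(-478))/161140 = -5599/5755.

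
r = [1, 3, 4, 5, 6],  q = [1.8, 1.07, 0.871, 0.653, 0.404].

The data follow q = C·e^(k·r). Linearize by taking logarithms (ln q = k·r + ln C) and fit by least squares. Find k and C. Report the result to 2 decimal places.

Let Y = ln q. Fitting Y = k·r + ln C by least squares:
Σr = 19.0000, Σ(r)² = 87.0000, Σln q = -0.8152, Σr·ln q = -7.3306.
Equations: 87.0000·k + 19.0000·ln C = -7.3306;  19.0000·k + 5·ln C = -0.8152.
Δ = 87.0000·5 − (19.0000)² = 74.0000; k = (-7.3306·5 − 19.0000·-0.8152)/74.0000 = -0.28601, ln C = (87.0000·-0.8152 − 19.0000·-7.3306)/74.0000 = 0.92379, so C = exp(0.92379) = 2.51882.

k = -0.29, C = 2.52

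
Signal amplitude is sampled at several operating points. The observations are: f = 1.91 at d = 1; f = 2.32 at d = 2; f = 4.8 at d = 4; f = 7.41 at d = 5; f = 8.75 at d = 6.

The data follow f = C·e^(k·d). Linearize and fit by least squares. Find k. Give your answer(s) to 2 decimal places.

k = 0.33

Let Y = ln f. Fitting Y = k·d + ln C by least squares:
Σd = 18.0000, Σ(d)² = 82.0000, Σln f = 7.2292, Σd·ln f = 31.6332.
Normal system: [[82.0000, 18.0000]; [18.0000, 5]]·[k, ln C]ᵀ = [31.6332, 7.2292]ᵀ.
Δ = 82.0000·5 − (18.0000)² = 86.0000; k = (31.6332·5 − 18.0000·7.2292)/86.0000 = 0.32606, ln C = (82.0000·7.2292 − 18.0000·31.6332)/86.0000 = 0.27203.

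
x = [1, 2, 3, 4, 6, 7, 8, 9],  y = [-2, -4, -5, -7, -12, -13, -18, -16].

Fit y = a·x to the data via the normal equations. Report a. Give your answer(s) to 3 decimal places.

a = -1.938

The normal system AᵀA·[a]ᵀ = Aᵀy is [[260]]·[a]ᵀ = [-504]ᵀ.
a = (-504)/260 = -1.93846.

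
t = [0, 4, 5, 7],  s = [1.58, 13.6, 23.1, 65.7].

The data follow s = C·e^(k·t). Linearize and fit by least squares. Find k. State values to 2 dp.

Let Y = ln s. Fitting Y = k·t + ln C by least squares:
Σt = 16.0000, Σ(t)² = 90.0000, Σln s = 10.3924, Σt·ln s = 55.4351.
Equations: 90.0000·k + 16.0000·ln C = 55.4351;  16.0000·k + 4·ln C = 10.3924.
Slope k = (n·Σt·ln s − Σt·Σln s)/(n·Σ(t)² − (Σt)²) = (4·55.4351 − 16.0000·10.3924)/104.0000 = 0.53329; ln C = (Σln s − k·Σt)/n = 0.46496.

k = 0.53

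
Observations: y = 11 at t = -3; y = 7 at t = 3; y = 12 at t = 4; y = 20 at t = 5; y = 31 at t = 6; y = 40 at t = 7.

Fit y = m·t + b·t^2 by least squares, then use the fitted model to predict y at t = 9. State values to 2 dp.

The normal equations are: 144·m + 748·b = 602;  748·m + 4740·b = 3930.
Determinant 144·4740 − 748² = 123056.
m = (602·4740 − 748·3930)/123056 = -5385/7691; b = (144·3930 − 748·602)/123056 = 14453/15382.
At t = 9: ŷ = (-5385/7691)·(9) + (14453/15382)·(81) = 1073763/15382.

ŷ = 69.81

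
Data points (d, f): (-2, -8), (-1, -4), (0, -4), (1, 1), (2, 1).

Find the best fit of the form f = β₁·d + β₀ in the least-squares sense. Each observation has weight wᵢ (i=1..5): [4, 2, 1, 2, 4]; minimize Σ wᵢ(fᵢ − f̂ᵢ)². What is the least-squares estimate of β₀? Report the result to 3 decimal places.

From the data, Σwᵢ·d·d = 36, Σwᵢ·d = 0, Σwᵢ·1 = 13.
Moment sums: Σwᵢ·d·f = 82, Σwᵢ·f = -38.
XᵀWX·[β₁, β₀]ᵀ = XᵀWf becomes [[36, 0]; [0, 13]]·[β₁, β₀]ᵀ = [82, -38]ᵀ.
Determinant 36·13 − 0² = 468.
β₁ = (82·13 − 0·(-38))/468 = 41/18; β₀ = (36·(-38) − 0·82)/468 = -38/13.

β₀ = -2.923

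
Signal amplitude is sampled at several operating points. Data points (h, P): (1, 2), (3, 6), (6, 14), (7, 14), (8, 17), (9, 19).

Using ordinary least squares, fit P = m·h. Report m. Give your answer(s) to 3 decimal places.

m = 2.121

Forming XᵀX = [[240]] and XᵀP = [509]ᵀ gives XᵀX·[m]ᵀ = XᵀP.
m = 509/240 = 2.12083.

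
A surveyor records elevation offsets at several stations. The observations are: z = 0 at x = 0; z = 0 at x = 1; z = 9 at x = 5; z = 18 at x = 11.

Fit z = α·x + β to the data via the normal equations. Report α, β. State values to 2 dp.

α = 1.72, β = -0.54

The normal equations are: 147·α + 17·β = 243;  17·α + 4·β = 27.
(Σx·x = 147, Σx = 17, Σ1 = 4, Σx·z = 243, Σz = 27.)
Δ = 147·4 − 17² = 299.
α = (243·4 − 17·27)/299 = 513/299; β = (147·27 − 17·243)/299 = -162/299.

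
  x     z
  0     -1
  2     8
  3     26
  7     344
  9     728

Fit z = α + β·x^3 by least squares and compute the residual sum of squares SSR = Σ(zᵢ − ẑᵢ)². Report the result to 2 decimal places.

SSR = 3.20

Normal-equation sums: Σ1 = 5, Σx^3 = 1107, Σx^3·x^3 = 649883.
For Mᵀz: Σz = 1105, Σx^3·z = 649470.
Normal equations: [[5, 1107]; [1107, 649883]]·[α, β]ᵀ = [1105, 649470]ᵀ.
det = 5·649883 − 1107² = 2023966.
α = (1105·649883 − 1107·649470)/2023966 = -842575/2023966; β = (5·649470 − 1107·1105)/2023966 = 2024115/2023966.
Residuals: -1181391/2023966, 841383/2023966, -592707/1011983, 1407717/1011983, -645006/1011983; SSR = 6472251/2023966.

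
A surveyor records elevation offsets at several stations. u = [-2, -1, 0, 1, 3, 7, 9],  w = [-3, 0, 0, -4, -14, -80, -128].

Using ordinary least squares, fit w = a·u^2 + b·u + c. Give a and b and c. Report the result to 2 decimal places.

a = -1.47, b = -1.06, c = 0.31

The normal equations are: 9061·a + 1091·b + 145·c = -14430;  1091·a + 145·b + 17·c = -1752;  145·a + 17·b + 7·c = -229.
Row-reducing yields a = -141229/96054, b = -33807/32018, c = 2102/6861.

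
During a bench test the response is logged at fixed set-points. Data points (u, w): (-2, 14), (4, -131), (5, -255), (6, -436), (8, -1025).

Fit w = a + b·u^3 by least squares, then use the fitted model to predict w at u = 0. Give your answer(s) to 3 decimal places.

The normal system MᵀM·[a, b]ᵀ = Mᵀw is [[5, 909]; [909, 328585]]·[a, b]ᵀ = [-1833, -659347]ᵀ.
Eliminating b: 328585·(row 1) − 909·(row 2) gives 816644·a = 328585·(-1833) − 909·(-659347) = -2949882, so a = -1474941/408322.
Then b = ((-659347) − 909·(-1474941/408322))/328585 = -815269/408322.
At u = 0: ŵ = (-1474941/408322)·(1) + (-815269/408322)·(0) = -1474941/408322.

ŵ = -3.612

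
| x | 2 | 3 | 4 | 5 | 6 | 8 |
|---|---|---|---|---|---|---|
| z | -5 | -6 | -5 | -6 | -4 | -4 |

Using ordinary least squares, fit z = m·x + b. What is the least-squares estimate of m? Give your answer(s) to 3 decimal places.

m = 0.257

Sums needed: Σx·x = 154, Σx = 28, Σ1 = 6.
And Σx·z = -134, Σz = -30.
So MᵀM·[m, b]ᵀ = Mᵀz: [[154, 28]; [28, 6]]·[m, b]ᵀ = [-134, -30]ᵀ.
Δ = 154·6 − 28² = 140.
m = ((-134)·6 − 28·(-30))/140 = 9/35; b = (154·(-30) − 28·(-134))/140 = -31/5.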